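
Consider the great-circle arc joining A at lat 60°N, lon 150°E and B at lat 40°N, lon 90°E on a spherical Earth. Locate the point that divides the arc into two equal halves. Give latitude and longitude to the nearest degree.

≈ lat 54°N, lon 113°E

Write both endpoints as unit vectors p₁, p₂ with components (cos φ cos λ, cos φ sin λ, sin φ).
The central angle between the endpoints is δ = arccos(p₁·p₂) ≈ 0.725 rad (41.6°).
Interpolate at f = 1/2 with slerp weights a = sin((1−f)δ)/sin δ ≈ 0.535, b = sin(fδ)/sin δ ≈ 0.535.
p = a·p₁ + b·p₂ ≈ (-0.232, 0.543, 0.807); φ = arcsin(p_z) ≈ 53.80°, λ = atan2(p_y, p_x) ≈ 113.08°.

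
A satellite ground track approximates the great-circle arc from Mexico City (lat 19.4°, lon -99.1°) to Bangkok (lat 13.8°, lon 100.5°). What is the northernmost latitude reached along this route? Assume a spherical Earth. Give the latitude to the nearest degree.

≈ 60°

The great circle lies in the plane with unit normal n̂ = (p₁ × p₂)/|p₁ × p₂|.
Here n̂_z ≈ -0.495; the vertex latitude is φ_max = arccos|n̂_z| ≈ 60.4°.
Check via Clairaut: cos φ_max = |cos φ₁| · sin C = cos(19.4°)·sin(31.6°) ≈ 0.495, again giving ≈ 60.4°.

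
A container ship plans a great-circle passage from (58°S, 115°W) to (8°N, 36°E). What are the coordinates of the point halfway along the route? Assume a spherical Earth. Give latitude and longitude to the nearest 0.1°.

≈ (50.4°S, 10.0°E)

Convert each endpoint to a unit vector on the sphere (x = cos φ cos λ, y = cos φ sin λ, z = sin φ).
The central angle between the endpoints is δ = arccos(p₁·p₂) ≈ 2.186 rad (125.2°).
Interpolate at f = 1/2 with slerp weights a = sin((1−f)δ)/sin δ ≈ 1.087, b = sin(fδ)/sin δ ≈ 1.087.
p = a·p₁ + b·p₂ ≈ (0.628, 0.111, -0.771); φ = arcsin(p_z) ≈ -50.42°, λ = atan2(p_y, p_x) ≈ 10.00°.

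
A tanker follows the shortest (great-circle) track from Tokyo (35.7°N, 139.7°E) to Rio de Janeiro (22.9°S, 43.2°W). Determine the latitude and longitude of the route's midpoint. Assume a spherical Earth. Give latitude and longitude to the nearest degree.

From cos δ = sin φ₁ sin φ₂ + cos φ₁ cos φ₂ cos Δλ, the central angle is δ ≈ 2.914 rad (167.0°).
Interpolate at f = 1/2 with slerp weights a = sin((1−f)δ)/sin δ ≈ 4.402, b = sin(fδ)/sin δ ≈ 4.402.
p = a·p₁ + b·p₂ ≈ (0.230, -0.464, 0.856); φ = arcsin(p_z) ≈ 58.84°, λ = atan2(p_y, p_x) ≈ -63.66°.

≈ 59°N, 64°W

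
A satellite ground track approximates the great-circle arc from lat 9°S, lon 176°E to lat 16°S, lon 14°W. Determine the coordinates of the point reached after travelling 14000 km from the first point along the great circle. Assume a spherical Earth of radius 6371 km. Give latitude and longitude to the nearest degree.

≈ lat 41°S, lon 27°W

Write both endpoints as unit vectors p₁, p₂ with components (cos φ cos λ, cos φ sin λ, sin φ).
The central angle between the endpoints is δ = arccos(p₁·p₂) ≈ 2.672 rad (153.1°). The total great-circle distance is δ·R ≈ 2.672 × 6371 ≈ 17025 km, so the target fraction is f = 14000/17025 ≈ 0.822.
Interpolate at f ≈ 0.822 with slerp weights a = sin((1−f)δ)/sin δ ≈ 1.011, b = sin(fδ)/sin δ ≈ 1.791.
p = a·p₁ + b·p₂ ≈ (0.674, -0.347, -0.652); φ = arcsin(p_z) ≈ -40.68°, λ = atan2(p_y, p_x) ≈ -27.22°.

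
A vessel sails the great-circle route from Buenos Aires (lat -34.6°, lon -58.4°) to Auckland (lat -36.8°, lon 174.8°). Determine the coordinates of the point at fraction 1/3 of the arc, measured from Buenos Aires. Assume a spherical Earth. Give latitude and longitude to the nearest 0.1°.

Write both endpoints as unit vectors p₁, p₂ with components (cos φ cos λ, cos φ sin λ, sin φ).
The central angle between the endpoints is δ = arccos(p₁·p₂) ≈ 1.625 rad (93.1°).
Interpolate at f = 1/3 with slerp weights a = sin((1−f)δ)/sin δ ≈ 0.885, b = sin(fδ)/sin δ ≈ 0.516.
p = a·p₁ + b·p₂ ≈ (-0.030, -0.583, -0.812); φ = arcsin(p_z) ≈ -54.28°, λ = atan2(p_y, p_x) ≈ -92.96°.

≈ lat -54.3°, lon -93.0°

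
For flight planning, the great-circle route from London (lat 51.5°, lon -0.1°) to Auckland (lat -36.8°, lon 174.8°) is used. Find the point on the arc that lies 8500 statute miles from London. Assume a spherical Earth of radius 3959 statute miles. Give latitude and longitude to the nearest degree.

≈ lat 4°, lon 167°

The haversine formula gives a central angle δ ≈ 2.877 rad (164.9°) between the endpoints. The total great-circle distance is δ·R ≈ 2.877 × 3959 ≈ 11391 mi, so the target fraction is f = 8500/11391 ≈ 0.746.
Interpolate at f ≈ 0.746 with slerp weights a = sin((1−f)δ)/sin δ ≈ 2.554, b = sin(fδ)/sin δ ≈ 3.211.
p = a·p₁ + b·p₂ ≈ (-0.970, 0.230, 0.076); φ = arcsin(p_z) ≈ 4.35°, λ = atan2(p_y, p_x) ≈ 166.65°.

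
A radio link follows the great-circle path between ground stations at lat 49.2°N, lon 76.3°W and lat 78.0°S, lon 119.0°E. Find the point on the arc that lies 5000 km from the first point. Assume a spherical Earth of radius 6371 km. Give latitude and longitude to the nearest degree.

Write both endpoints as unit vectors p₁, p₂ with components (cos φ cos λ, cos φ sin λ, sin φ).
The central angle between the endpoints is δ = arccos(p₁·p₂) ≈ 2.629 rad (150.6°). The total great-circle distance is δ·R ≈ 2.629 × 6371 ≈ 16750 km, so the target fraction is f = 5000/16750 ≈ 0.299.
Interpolate at f ≈ 0.299 with slerp weights a = sin((1−f)δ)/sin δ ≈ 1.963, b = sin(fδ)/sin δ ≈ 1.441.
p = a·p₁ + b·p₂ ≈ (0.159, -0.984, 0.077); φ = arcsin(p_z) ≈ 4.40°, λ = atan2(p_y, p_x) ≈ -80.85°.

≈ lat 4°N, lon 81°W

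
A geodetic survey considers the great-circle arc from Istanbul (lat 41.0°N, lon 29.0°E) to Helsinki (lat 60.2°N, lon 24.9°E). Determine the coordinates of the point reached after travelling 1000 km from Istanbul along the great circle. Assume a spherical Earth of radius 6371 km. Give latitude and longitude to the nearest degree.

≈ lat 50°N, lon 28°E

Write both endpoints as unit vectors p₁, p₂ with components (cos φ cos λ, cos φ sin λ, sin φ).
The central angle between the endpoints is δ = arccos(p₁·p₂) ≈ 0.338 rad (19.4°). The total great-circle distance is δ·R ≈ 0.338 × 6371 ≈ 2153 km, so the target fraction is f = 1000/2153 ≈ 0.464.
Interpolate at f ≈ 0.464 with slerp weights a = sin((1−f)δ)/sin δ ≈ 0.543, b = sin(fδ)/sin δ ≈ 0.471.
p = a·p₁ + b·p₂ ≈ (0.571, 0.297, 0.765); φ = arcsin(p_z) ≈ 49.93°, λ = atan2(p_y, p_x) ≈ 27.51°.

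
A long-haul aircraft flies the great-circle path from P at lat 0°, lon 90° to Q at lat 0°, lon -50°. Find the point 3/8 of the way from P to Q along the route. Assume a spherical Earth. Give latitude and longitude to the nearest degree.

Convert each endpoint to a unit vector on the sphere (x = cos φ cos λ, y = cos φ sin λ, z = sin φ).
The central angle between the endpoints is δ = arccos(p₁·p₂) ≈ 2.443 rad (140.0°).
Interpolate at f = 3/8 with slerp weights a = sin((1−f)δ)/sin δ ≈ 1.554, b = sin(fδ)/sin δ ≈ 1.234.
p = a·p₁ + b·p₂ ≈ (0.793, 0.609, 0.000); φ = arcsin(p_z) ≈ 0.00°, λ = atan2(p_y, p_x) ≈ 37.50°.

≈ lat 0°, lon 38°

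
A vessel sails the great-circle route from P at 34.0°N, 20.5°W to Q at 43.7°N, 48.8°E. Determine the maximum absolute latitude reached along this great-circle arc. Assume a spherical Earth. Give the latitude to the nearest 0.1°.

The great circle lies in the plane with unit normal n̂ = (p₁ × p₂)/|p₁ × p₂|.
Here n̂_z ≈ +0.700; the vertex latitude is φ_max = arccos|n̂_z| ≈ 45.6°.

≈ 45.6°N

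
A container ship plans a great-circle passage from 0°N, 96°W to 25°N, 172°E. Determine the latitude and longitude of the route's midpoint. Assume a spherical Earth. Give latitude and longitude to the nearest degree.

≈ 18°N, 139°W

Convert each endpoint to a unit vector on the sphere (x = cos φ cos λ, y = cos φ sin λ, z = sin φ).
The central angle between the endpoints is δ = arccos(p₁·p₂) ≈ 1.602 rad (91.8°).
Interpolate at f = 1/2 with slerp weights a = sin((1−f)δ)/sin δ ≈ 0.719, b = sin(fδ)/sin δ ≈ 0.719.
p = a·p₁ + b·p₂ ≈ (-0.720, -0.624, 0.304); φ = arcsin(p_z) ≈ 17.68°, λ = atan2(p_y, p_x) ≈ -139.09°.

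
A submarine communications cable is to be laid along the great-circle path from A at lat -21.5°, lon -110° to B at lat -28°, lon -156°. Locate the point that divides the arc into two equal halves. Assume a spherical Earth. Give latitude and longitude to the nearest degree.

≈ lat -27°, lon -132°

Convert each endpoint to a unit vector on the sphere (x = cos φ cos λ, y = cos φ sin λ, z = sin φ).
The central angle between the endpoints is δ = arccos(p₁·p₂) ≈ 0.734 rad (42.0°).
Interpolate at f = 1/2 with slerp weights a = sin((1−f)δ)/sin δ ≈ 0.536, b = sin(fδ)/sin δ ≈ 0.536.
p = a·p₁ + b·p₂ ≈ (-0.603, -0.661, -0.448); φ = arcsin(p_z) ≈ -26.60°, λ = atan2(p_y, p_x) ≈ -132.36°.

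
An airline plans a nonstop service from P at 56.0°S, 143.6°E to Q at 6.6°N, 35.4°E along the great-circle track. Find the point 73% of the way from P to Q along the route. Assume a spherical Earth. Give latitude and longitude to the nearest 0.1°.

≈ 17.1°S, 51.4°E

The haversine formula gives a central angle δ ≈ 1.843 rad (105.6°) between the endpoints.
Interpolate at f = 0.73 with slerp weights a = sin((1−f)δ)/sin δ ≈ 0.496, b = sin(fδ)/sin δ ≈ 1.012.
p = a·p₁ + b·p₂ ≈ (0.596, 0.747, -0.295); φ = arcsin(p_z) ≈ -17.13°, λ = atan2(p_y, p_x) ≈ 51.39°.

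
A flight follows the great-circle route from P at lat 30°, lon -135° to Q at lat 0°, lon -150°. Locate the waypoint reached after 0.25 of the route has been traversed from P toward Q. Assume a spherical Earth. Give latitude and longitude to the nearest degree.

≈ lat 23°, lon -139°

From cos δ = sin φ₁ sin φ₂ + cos φ₁ cos φ₂ cos Δλ, the central angle is δ ≈ 0.580 rad (33.2°).
Interpolate at f = 0.25 with slerp weights a = sin((1−f)δ)/sin δ ≈ 0.769, b = sin(fδ)/sin δ ≈ 0.264.
p = a·p₁ + b·p₂ ≈ (-0.699, -0.603, 0.384); φ = arcsin(p_z) ≈ 22.61°, λ = atan2(p_y, p_x) ≈ -139.24°.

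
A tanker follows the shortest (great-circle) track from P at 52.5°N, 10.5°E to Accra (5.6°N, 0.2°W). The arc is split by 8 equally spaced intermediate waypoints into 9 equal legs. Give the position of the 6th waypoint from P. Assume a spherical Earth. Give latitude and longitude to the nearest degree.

≈ 21°N, 2°E

From cos δ = sin φ₁ sin φ₂ + cos φ₁ cos φ₂ cos Δλ, the central angle is δ ≈ 0.833 rad (47.7°).
Interpolate at f = 6/9 with slerp weights a = sin((1−f)δ)/sin δ ≈ 0.370, b = sin(fδ)/sin δ ≈ 0.713.
p = a·p₁ + b·p₂ ≈ (0.931, 0.039, 0.363); φ = arcsin(p_z) ≈ 21.31°, λ = atan2(p_y, p_x) ≈ 2.38°.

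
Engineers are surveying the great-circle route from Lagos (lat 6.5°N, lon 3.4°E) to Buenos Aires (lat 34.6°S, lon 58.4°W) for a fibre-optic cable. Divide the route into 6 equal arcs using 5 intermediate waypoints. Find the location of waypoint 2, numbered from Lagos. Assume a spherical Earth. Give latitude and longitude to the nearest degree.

≈ lat 9°S, lon 15°W

Write both endpoints as unit vectors p₁, p₂ with components (cos φ cos λ, cos φ sin λ, sin φ).
The central angle between the endpoints is δ = arccos(p₁·p₂) ≈ 1.243 rad (71.2°).
Interpolate at f = 2/6 with slerp weights a = sin((1−f)δ)/sin δ ≈ 0.778, b = sin(fδ)/sin δ ≈ 0.425.
p = a·p₁ + b·p₂ ≈ (0.955, -0.252, -0.153); φ = arcsin(p_z) ≈ -8.82°, λ = atan2(p_y, p_x) ≈ -14.79°.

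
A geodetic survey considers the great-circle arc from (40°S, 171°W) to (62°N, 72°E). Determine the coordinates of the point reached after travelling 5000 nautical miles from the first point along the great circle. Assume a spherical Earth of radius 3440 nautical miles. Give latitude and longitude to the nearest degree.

≈ (32°N, 143°E)

Convert each endpoint to a unit vector on the sphere (x = cos φ cos λ, y = cos φ sin λ, z = sin φ).
The central angle between the endpoints is δ = arccos(p₁·p₂) ≈ 2.390 rad (137.0°). The total great-circle distance is δ·R ≈ 2.390 × 3440 ≈ 8223 nmi, so the target fraction is f = 5000/8223 ≈ 0.608.
Interpolate at f ≈ 0.608 with slerp weights a = sin((1−f)δ)/sin δ ≈ 1.180, b = sin(fδ)/sin δ ≈ 1.455.
p = a·p₁ + b·p₂ ≈ (-0.682, 0.508, 0.526); φ = arcsin(p_z) ≈ 31.73°, λ = atan2(p_y, p_x) ≈ 143.31°.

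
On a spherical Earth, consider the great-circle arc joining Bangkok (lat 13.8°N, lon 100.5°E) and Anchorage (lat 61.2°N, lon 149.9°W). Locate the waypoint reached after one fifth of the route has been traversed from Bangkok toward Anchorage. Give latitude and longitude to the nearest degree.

≈ lat 29°N, lon 109°E

Write both endpoints as unit vectors p₁, p₂ with components (cos φ cos λ, cos φ sin λ, sin φ).
The central angle between the endpoints is δ = arccos(p₁·p₂) ≈ 1.519 rad (87.0°).
Interpolate at f = 1/5 with slerp weights a = sin((1−f)δ)/sin δ ≈ 0.939, b = sin(fδ)/sin δ ≈ 0.299.
p = a·p₁ + b·p₂ ≈ (-0.291, 0.824, 0.486); φ = arcsin(p_z) ≈ 29.10°, λ = atan2(p_y, p_x) ≈ 109.45°.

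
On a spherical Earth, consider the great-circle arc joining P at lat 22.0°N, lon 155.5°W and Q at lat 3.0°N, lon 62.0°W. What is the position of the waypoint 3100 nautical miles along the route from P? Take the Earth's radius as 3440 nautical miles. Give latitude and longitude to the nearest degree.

Write both endpoints as unit vectors p₁, p₂ with components (cos φ cos λ, cos φ sin λ, sin φ).
The central angle between the endpoints is δ = arccos(p₁·p₂) ≈ 1.608 rad (92.1°). The total great-circle distance is δ·R ≈ 1.608 × 3440 ≈ 5531 nmi, so the target fraction is f = 3100/5531 ≈ 0.561.
Interpolate at f ≈ 0.561 with slerp weights a = sin((1−f)δ)/sin δ ≈ 0.650, b = sin(fδ)/sin δ ≈ 0.785.
p = a·p₁ + b·p₂ ≈ (-0.180, -0.942, 0.284); φ = arcsin(p_z) ≈ 16.52°, λ = atan2(p_y, p_x) ≈ -100.84°.

≈ lat 17°N, lon 101°W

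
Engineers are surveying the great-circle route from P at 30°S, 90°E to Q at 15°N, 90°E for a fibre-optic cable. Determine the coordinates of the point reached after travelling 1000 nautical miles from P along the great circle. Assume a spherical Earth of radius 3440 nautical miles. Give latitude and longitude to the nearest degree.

The haversine formula gives a central angle δ ≈ 0.785 rad (45.0°) between the endpoints. The total great-circle distance is δ·R ≈ 0.785 × 3440 ≈ 2702 nmi, so the target fraction is f = 1000/2702 ≈ 0.370.
Interpolate at f ≈ 0.370 with slerp weights a = sin((1−f)δ)/sin δ ≈ 0.671, b = sin(fδ)/sin δ ≈ 0.405.
p = a·p₁ + b·p₂ ≈ (0.000, 0.973, -0.231); φ = arcsin(p_z) ≈ -13.34°, λ = atan2(p_y, p_x) ≈ 90.00°.

≈ 13°S, 90°E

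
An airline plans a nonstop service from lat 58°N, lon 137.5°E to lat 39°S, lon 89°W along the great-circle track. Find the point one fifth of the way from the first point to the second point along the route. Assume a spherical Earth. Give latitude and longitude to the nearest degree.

≈ lat 53°N, lon 171°W

Convert each endpoint to a unit vector on the sphere (x = cos φ cos λ, y = cos φ sin λ, z = sin φ).
The central angle between the endpoints is δ = arccos(p₁·p₂) ≈ 2.527 rad (144.8°).
Interpolate at f = 1/5 with slerp weights a = sin((1−f)δ)/sin δ ≈ 1.561, b = sin(fδ)/sin δ ≈ 0.840.
p = a·p₁ + b·p₂ ≈ (-0.599, -0.094, 0.796); φ = arcsin(p_z) ≈ 52.70°, λ = atan2(p_y, p_x) ≈ -171.10°.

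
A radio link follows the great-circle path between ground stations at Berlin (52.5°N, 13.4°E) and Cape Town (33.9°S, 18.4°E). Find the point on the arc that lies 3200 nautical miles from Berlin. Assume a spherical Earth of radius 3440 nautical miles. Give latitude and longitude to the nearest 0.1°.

Convert each endpoint to a unit vector on the sphere (x = cos φ cos λ, y = cos φ sin λ, z = sin φ).
The central angle between the endpoints is δ = arccos(p₁·p₂) ≈ 1.510 rad (86.5°). The total great-circle distance is δ·R ≈ 1.510 × 3440 ≈ 5194 nmi, so the target fraction is f = 3200/5194 ≈ 0.616.
Interpolate at f ≈ 0.616 with slerp weights a = sin((1−f)δ)/sin δ ≈ 0.549, b = sin(fδ)/sin δ ≈ 0.803.
p = a·p₁ + b·p₂ ≈ (0.958, 0.288, -0.013); φ = arcsin(p_z) ≈ -0.72°, λ = atan2(p_y, p_x) ≈ 16.73°.

≈ 0.7°S, 16.7°E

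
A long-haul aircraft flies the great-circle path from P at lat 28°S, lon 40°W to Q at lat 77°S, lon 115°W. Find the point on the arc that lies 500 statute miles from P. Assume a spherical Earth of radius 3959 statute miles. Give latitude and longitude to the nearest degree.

≈ lat 35°S, lon 42°W

Convert each endpoint to a unit vector on the sphere (x = cos φ cos λ, y = cos φ sin λ, z = sin φ).
The central angle between the endpoints is δ = arccos(p₁·p₂) ≈ 1.037 rad (59.4°). The total great-circle distance is δ·R ≈ 1.037 × 3959 ≈ 4105 mi, so the target fraction is f = 500/4105 ≈ 0.122.
Interpolate at f ≈ 0.122 with slerp weights a = sin((1−f)δ)/sin δ ≈ 0.918, b = sin(fδ)/sin δ ≈ 0.146.
p = a·p₁ + b·p₂ ≈ (0.607, -0.551, -0.573); φ = arcsin(p_z) ≈ -34.98°, λ = atan2(p_y, p_x) ≈ -42.22°.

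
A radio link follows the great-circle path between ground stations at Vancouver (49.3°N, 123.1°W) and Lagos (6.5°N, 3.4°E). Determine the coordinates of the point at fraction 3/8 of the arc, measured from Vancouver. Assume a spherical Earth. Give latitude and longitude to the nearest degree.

≈ (54°N, 56°W)

Convert each endpoint to a unit vector on the sphere (x = cos φ cos λ, y = cos φ sin λ, z = sin φ).
The central angle between the endpoints is δ = arccos(p₁·p₂) ≈ 1.875 rad (107.4°).
Interpolate at f = 3/8 with slerp weights a = sin((1−f)δ)/sin δ ≈ 0.966, b = sin(fδ)/sin δ ≈ 0.678.
p = a·p₁ + b·p₂ ≈ (0.328, -0.488, 0.809); φ = arcsin(p_z) ≈ 53.99°, λ = atan2(p_y, p_x) ≈ -56.06°.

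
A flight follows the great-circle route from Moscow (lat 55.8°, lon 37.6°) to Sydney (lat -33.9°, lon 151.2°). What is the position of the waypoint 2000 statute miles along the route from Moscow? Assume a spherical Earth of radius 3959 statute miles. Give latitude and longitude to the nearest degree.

The haversine formula gives a central angle δ ≈ 2.276 rad (130.4°) between the endpoints. The total great-circle distance is δ·R ≈ 2.276 × 3959 ≈ 9010 mi, so the target fraction is f = 2000/9010 ≈ 0.222.
Interpolate at f ≈ 0.222 with slerp weights a = sin((1−f)δ)/sin δ ≈ 1.287, b = sin(fδ)/sin δ ≈ 0.635.
p = a·p₁ + b·p₂ ≈ (0.111, 0.695, 0.710); φ = arcsin(p_z) ≈ 45.23°, λ = atan2(p_y, p_x) ≈ 80.94°.

≈ lat 45°, lon 81°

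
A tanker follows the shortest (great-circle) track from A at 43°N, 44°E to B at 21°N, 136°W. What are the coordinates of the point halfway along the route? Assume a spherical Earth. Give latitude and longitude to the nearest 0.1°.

The haversine formula gives a central angle δ ≈ 2.025 rad (116.0°) between the endpoints.
Interpolate at f = 1/2 with slerp weights a = sin((1−f)δ)/sin δ ≈ 0.944, b = sin(fδ)/sin δ ≈ 0.944.
p = a·p₁ + b·p₂ ≈ (-0.137, -0.133, 0.982); φ = arcsin(p_z) ≈ 79.00°, λ = atan2(p_y, p_x) ≈ -136.00°.

≈ 79.0°N, 136.0°W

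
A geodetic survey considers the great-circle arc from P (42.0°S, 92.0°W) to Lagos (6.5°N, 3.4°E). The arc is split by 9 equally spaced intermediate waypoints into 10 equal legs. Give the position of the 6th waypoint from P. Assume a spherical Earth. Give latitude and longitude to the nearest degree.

≈ (19°S, 27°W)

Write both endpoints as unit vectors p₁, p₂ with components (cos φ cos λ, cos φ sin λ, sin φ).
The central angle between the endpoints is δ = arccos(p₁·p₂) ≈ 1.717 rad (98.4°).
Interpolate at f = 6/10 with slerp weights a = sin((1−f)δ)/sin δ ≈ 0.641, b = sin(fδ)/sin δ ≈ 0.866.
p = a·p₁ + b·p₂ ≈ (0.843, -0.425, -0.331); φ = arcsin(p_z) ≈ -19.31°, λ = atan2(p_y, p_x) ≈ -26.75°.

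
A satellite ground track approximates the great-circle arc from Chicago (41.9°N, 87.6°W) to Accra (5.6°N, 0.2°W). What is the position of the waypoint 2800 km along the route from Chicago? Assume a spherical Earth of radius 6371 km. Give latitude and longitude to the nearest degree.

≈ (38°N, 55°W)

The haversine formula gives a central angle δ ≈ 1.472 rad (84.3°) between the endpoints. The total great-circle distance is δ·R ≈ 1.472 × 6371 ≈ 9377 km, so the target fraction is f = 2800/9377 ≈ 0.299.
Interpolate at f ≈ 0.299 with slerp weights a = sin((1−f)δ)/sin δ ≈ 0.863, b = sin(fδ)/sin δ ≈ 0.428.
p = a·p₁ + b·p₂ ≈ (0.452, -0.643, 0.618); φ = arcsin(p_z) ≈ 38.16°, λ = atan2(p_y, p_x) ≈ -54.87°.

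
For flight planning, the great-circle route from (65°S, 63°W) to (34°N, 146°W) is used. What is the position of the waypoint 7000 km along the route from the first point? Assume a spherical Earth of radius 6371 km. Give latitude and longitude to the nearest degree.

The haversine formula gives a central angle δ ≈ 2.053 rad (117.7°) between the endpoints. The total great-circle distance is δ·R ≈ 2.053 × 6371 ≈ 13082 km, so the target fraction is f = 7000/13082 ≈ 0.535.
Interpolate at f ≈ 0.535 with slerp weights a = sin((1−f)δ)/sin δ ≈ 0.921, b = sin(fδ)/sin δ ≈ 1.005.
p = a·p₁ + b·p₂ ≈ (-0.514, -0.813, -0.273); φ = arcsin(p_z) ≈ -15.83°, λ = atan2(p_y, p_x) ≈ -122.31°.

≈ (16°S, 122°W)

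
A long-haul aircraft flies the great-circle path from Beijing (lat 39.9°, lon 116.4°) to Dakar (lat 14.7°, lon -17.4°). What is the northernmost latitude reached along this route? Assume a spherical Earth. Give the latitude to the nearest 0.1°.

The great circle lies in the plane with unit normal n̂ = (p₁ × p₂)/|p₁ × p₂|.
Here n̂_z ≈ -0.572; the vertex latitude is φ_max = arccos|n̂_z| ≈ 55.1°.
Check via Clairaut: cos φ_max = |cos φ₁| · sin C = cos(39.9°)·sin(48.2°) ≈ 0.572, again giving ≈ 55.1°.

≈ 55.1°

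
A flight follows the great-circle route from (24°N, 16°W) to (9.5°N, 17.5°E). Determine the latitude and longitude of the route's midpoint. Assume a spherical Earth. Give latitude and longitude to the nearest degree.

The haversine formula gives a central angle δ ≈ 0.612 rad (35.1°) between the endpoints.
Interpolate at f = 1/2 with slerp weights a = sin((1−f)δ)/sin δ ≈ 0.524, b = sin(fδ)/sin δ ≈ 0.524.
p = a·p₁ + b·p₂ ≈ (0.954, 0.023, 0.300); φ = arcsin(p_z) ≈ 17.45°, λ = atan2(p_y, p_x) ≈ 1.41°.

≈ (17°N, 1°E)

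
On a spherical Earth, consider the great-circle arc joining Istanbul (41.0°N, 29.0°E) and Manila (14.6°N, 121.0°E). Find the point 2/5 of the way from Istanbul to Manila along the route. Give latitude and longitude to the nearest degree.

The haversine formula gives a central angle δ ≈ 1.430 rad (82.0°) between the endpoints.
Interpolate at f = 2/5 with slerp weights a = sin((1−f)δ)/sin δ ≈ 0.764, b = sin(fδ)/sin δ ≈ 0.547.
p = a·p₁ + b·p₂ ≈ (0.232, 0.733, 0.639); φ = arcsin(p_z) ≈ 39.73°, λ = atan2(p_y, p_x) ≈ 72.45°.

≈ 40°N, 72°E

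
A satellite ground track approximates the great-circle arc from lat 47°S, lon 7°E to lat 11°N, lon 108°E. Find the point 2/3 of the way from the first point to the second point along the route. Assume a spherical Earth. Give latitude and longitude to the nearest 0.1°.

Convert each endpoint to a unit vector on the sphere (x = cos φ cos λ, y = cos φ sin λ, z = sin φ).
The central angle between the endpoints is δ = arccos(p₁·p₂) ≈ 1.841 rad (105.5°).
Interpolate at f = 2/3 with slerp weights a = sin((1−f)δ)/sin δ ≈ 0.598, b = sin(fδ)/sin δ ≈ 0.977.
p = a·p₁ + b·p₂ ≈ (0.108, 0.962, -0.251); φ = arcsin(p_z) ≈ -14.52°, λ = atan2(p_y, p_x) ≈ 83.58°.

≈ lat 14.5°S, lon 83.6°E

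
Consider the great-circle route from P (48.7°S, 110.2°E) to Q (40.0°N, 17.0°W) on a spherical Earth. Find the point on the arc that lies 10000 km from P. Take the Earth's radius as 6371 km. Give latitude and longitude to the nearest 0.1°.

From cos δ = sin φ₁ sin φ₂ + cos φ₁ cos φ₂ cos Δλ, the central angle is δ ≈ 2.479 rad (142.1°). The total great-circle distance is δ·R ≈ 2.479 × 6371 ≈ 15796 km, so the target fraction is f = 10000/15796 ≈ 0.633.
Interpolate at f ≈ 0.633 with slerp weights a = sin((1−f)δ)/sin δ ≈ 1.284, b = sin(fδ)/sin δ ≈ 1.626.
p = a·p₁ + b·p₂ ≈ (0.899, 0.431, 0.081); φ = arcsin(p_z) ≈ 4.65°, λ = atan2(p_y, p_x) ≈ 25.61°.

≈ (4.6°N, 25.6°E)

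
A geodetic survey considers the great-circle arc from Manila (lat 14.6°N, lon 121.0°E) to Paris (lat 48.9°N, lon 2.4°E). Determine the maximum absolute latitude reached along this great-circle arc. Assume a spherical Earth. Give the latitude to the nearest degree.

≈ 56°N

The great circle lies in the plane with unit normal n̂ = (p₁ × p₂)/|p₁ × p₂|.
Here n̂_z ≈ -0.562; the vertex latitude is φ_max = arccos|n̂_z| ≈ 55.8°.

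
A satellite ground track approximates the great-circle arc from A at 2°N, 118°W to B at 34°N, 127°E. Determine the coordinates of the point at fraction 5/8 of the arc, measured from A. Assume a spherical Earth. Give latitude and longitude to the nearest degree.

Write both endpoints as unit vectors p₁, p₂ with components (cos φ cos λ, cos φ sin λ, sin φ).
The central angle between the endpoints is δ = arccos(p₁·p₂) ≈ 1.908 rad (109.3°).
Interpolate at f = 5/8 with slerp weights a = sin((1−f)δ)/sin δ ≈ 0.695, b = sin(fδ)/sin δ ≈ 0.985.
p = a·p₁ + b·p₂ ≈ (-0.817, 0.039, 0.575); φ = arcsin(p_z) ≈ 35.09°, λ = atan2(p_y, p_x) ≈ 177.29°.

≈ 35°N, 177°E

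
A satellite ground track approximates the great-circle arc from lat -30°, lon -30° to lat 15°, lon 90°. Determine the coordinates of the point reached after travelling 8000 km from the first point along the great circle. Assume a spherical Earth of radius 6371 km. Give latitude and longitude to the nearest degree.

≈ lat -10°, lon 45°

From cos δ = sin φ₁ sin φ₂ + cos φ₁ cos φ₂ cos Δλ, the central angle is δ ≈ 2.150 rad (123.2°). The total great-circle distance is δ·R ≈ 2.150 × 6371 ≈ 13700 km, so the target fraction is f = 8000/13700 ≈ 0.584.
Interpolate at f ≈ 0.584 with slerp weights a = sin((1−f)δ)/sin δ ≈ 0.932, b = sin(fδ)/sin δ ≈ 1.136.
p = a·p₁ + b·p₂ ≈ (0.699, 0.694, -0.172); φ = arcsin(p_z) ≈ -9.91°, λ = atan2(p_y, p_x) ≈ 44.78°.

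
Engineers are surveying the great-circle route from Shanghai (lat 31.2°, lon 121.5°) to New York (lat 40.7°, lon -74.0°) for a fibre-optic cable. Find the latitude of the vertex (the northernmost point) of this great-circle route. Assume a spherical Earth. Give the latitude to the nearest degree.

≈ 80°

The great circle lies in the plane with unit normal n̂ = (p₁ × p₂)/|p₁ × p₂|.
Here n̂_z ≈ +0.181; the vertex latitude is φ_max = arccos|n̂_z| ≈ 79.6°.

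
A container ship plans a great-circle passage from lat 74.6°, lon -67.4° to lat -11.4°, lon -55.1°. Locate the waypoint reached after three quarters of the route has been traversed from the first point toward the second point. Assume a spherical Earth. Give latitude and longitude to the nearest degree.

From cos δ = sin φ₁ sin φ₂ + cos φ₁ cos φ₂ cos Δλ, the central angle is δ ≈ 1.507 rad (86.3°).
Interpolate at f = 3/4 with slerp weights a = sin((1−f)δ)/sin δ ≈ 0.369, b = sin(fδ)/sin δ ≈ 0.906.
p = a·p₁ + b·p₂ ≈ (0.546, -0.819, 0.176); φ = arcsin(p_z) ≈ 10.15°, λ = atan2(p_y, p_x) ≈ -56.31°.

≈ lat 10°, lon -56°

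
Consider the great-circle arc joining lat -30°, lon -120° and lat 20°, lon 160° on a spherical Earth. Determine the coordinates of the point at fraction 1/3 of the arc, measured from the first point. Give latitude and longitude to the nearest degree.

≈ lat -15°, lon -149°

The haversine formula gives a central angle δ ≈ 1.600 rad (91.7°) between the endpoints.
Interpolate at f = 1/3 with slerp weights a = sin((1−f)δ)/sin δ ≈ 0.876, b = sin(fδ)/sin δ ≈ 0.509.
p = a·p₁ + b·p₂ ≈ (-0.829, -0.494, -0.264); φ = arcsin(p_z) ≈ -15.31°, λ = atan2(p_y, p_x) ≈ -149.22°.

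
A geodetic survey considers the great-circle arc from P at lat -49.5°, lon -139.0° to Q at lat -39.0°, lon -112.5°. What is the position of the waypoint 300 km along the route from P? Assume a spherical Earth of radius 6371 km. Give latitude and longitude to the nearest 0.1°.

≈ lat -48.6°, lon -135.1°

Convert each endpoint to a unit vector on the sphere (x = cos φ cos λ, y = cos φ sin λ, z = sin φ).
The central angle between the endpoints is δ = arccos(p₁·p₂) ≈ 0.376 rad (21.5°). The total great-circle distance is δ·R ≈ 0.376 × 6371 ≈ 2394 km, so the target fraction is f = 300/2394 ≈ 0.125.
Interpolate at f ≈ 0.125 with slerp weights a = sin((1−f)δ)/sin δ ≈ 0.880, b = sin(fδ)/sin δ ≈ 0.128.
p = a·p₁ + b·p₂ ≈ (-0.469, -0.467, -0.750); φ = arcsin(p_z) ≈ -48.55°, λ = atan2(p_y, p_x) ≈ -135.15°.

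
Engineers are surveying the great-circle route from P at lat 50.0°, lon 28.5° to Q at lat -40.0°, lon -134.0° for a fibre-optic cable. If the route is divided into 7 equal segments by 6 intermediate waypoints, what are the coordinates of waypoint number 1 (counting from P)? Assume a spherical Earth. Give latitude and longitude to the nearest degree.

≈ lat 57°, lon -10°

Write both endpoints as unit vectors p₁, p₂ with components (cos φ cos λ, cos φ sin λ, sin φ).
The central angle between the endpoints is δ = arccos(p₁·p₂) ≈ 2.865 rad (164.2°).
Interpolate at f = 1/7 with slerp weights a = sin((1−f)δ)/sin δ ≈ 2.320, b = sin(fδ)/sin δ ≈ 1.458.
p = a·p₁ + b·p₂ ≈ (0.535, -0.092, 0.840); φ = arcsin(p_z) ≈ 57.14°, λ = atan2(p_y, p_x) ≈ -9.74°.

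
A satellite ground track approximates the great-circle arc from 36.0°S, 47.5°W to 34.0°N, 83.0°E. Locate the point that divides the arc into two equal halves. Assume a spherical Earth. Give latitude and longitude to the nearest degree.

≈ 2°S, 19°E

Convert each endpoint to a unit vector on the sphere (x = cos φ cos λ, y = cos φ sin λ, z = sin φ).
The central angle between the endpoints is δ = arccos(p₁·p₂) ≈ 2.441 rad (139.8°).
Interpolate at f = 1/2 with slerp weights a = sin((1−f)δ)/sin δ ≈ 1.456, b = sin(fδ)/sin δ ≈ 1.456.
p = a·p₁ + b·p₂ ≈ (0.943, 0.330, -0.042); φ = arcsin(p_z) ≈ -2.39°, λ = atan2(p_y, p_x) ≈ 19.27°.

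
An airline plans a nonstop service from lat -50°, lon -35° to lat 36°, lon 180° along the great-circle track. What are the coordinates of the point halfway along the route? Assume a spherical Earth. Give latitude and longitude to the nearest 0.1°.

Write both endpoints as unit vectors p₁, p₂ with components (cos φ cos λ, cos φ sin λ, sin φ).
The central angle between the endpoints is δ = arccos(p₁·p₂) ≈ 2.639 rad (151.2°).
Interpolate at f = 1/2 with slerp weights a = sin((1−f)δ)/sin δ ≈ 2.010, b = sin(fδ)/sin δ ≈ 2.010.
p = a·p₁ + b·p₂ ≈ (-0.568, -0.741, -0.358); φ = arcsin(p_z) ≈ -21.00°, λ = atan2(p_y, p_x) ≈ -127.46°.

≈ lat -21.0°, lon -127.5°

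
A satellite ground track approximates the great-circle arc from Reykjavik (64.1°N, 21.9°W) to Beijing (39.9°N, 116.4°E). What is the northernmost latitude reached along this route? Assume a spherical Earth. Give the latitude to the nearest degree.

The great circle lies in the plane with unit normal n̂ = (p₁ × p₂)/|p₁ × p₂|.
Here n̂_z ≈ +0.236; the vertex latitude is φ_max = arccos|n̂_z| ≈ 76.4°.
Check via Clairaut: cos φ_max = |cos φ₁| · sin C = cos(64.1°)·sin(32.7°) ≈ 0.236, again giving ≈ 76.4°.

≈ 76°N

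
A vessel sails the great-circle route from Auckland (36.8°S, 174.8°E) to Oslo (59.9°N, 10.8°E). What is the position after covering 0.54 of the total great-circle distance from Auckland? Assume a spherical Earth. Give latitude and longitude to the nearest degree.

Convert each endpoint to a unit vector on the sphere (x = cos φ cos λ, y = cos φ sin λ, z = sin φ).
The central angle between the endpoints is δ = arccos(p₁·p₂) ≈ 2.700 rad (154.7°).
Interpolate at f = 0.54 with slerp weights a = sin((1−f)δ)/sin δ ≈ 2.217, b = sin(fδ)/sin δ ≈ 2.327.
p = a·p₁ + b·p₂ ≈ (-0.621, 0.380, 0.686); φ = arcsin(p_z) ≈ 43.28°, λ = atan2(p_y, p_x) ≈ 148.58°.

≈ (43°N, 149°E)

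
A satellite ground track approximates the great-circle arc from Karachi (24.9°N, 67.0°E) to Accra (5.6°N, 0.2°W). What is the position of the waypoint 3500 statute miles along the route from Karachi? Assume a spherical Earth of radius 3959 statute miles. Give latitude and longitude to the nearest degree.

Write both endpoints as unit vectors p₁, p₂ with components (cos φ cos λ, cos φ sin λ, sin φ).
The central angle between the endpoints is δ = arccos(p₁·p₂) ≈ 1.169 rad (67.0°). The total great-circle distance is δ·R ≈ 1.169 × 3959 ≈ 4629 mi, so the target fraction is f = 3500/4629 ≈ 0.756.
Interpolate at f ≈ 0.756 with slerp weights a = sin((1−f)δ)/sin δ ≈ 0.306, b = sin(fδ)/sin δ ≈ 0.840.
p = a·p₁ + b·p₂ ≈ (0.944, 0.252, 0.211); φ = arcsin(p_z) ≈ 12.16°, λ = atan2(p_y, p_x) ≈ 14.95°.

≈ (12°N, 15°E)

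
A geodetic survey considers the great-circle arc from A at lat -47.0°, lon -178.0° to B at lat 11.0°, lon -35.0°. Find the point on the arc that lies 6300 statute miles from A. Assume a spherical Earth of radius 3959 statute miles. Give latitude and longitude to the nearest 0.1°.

≈ lat -23.2°, lon -58.5°

The haversine formula gives a central angle δ ≈ 2.311 rad (132.4°) between the endpoints. The total great-circle distance is δ·R ≈ 2.311 × 3959 ≈ 9148 mi, so the target fraction is f = 6300/9148 ≈ 0.689.
Interpolate at f ≈ 0.689 with slerp weights a = sin((1−f)δ)/sin δ ≈ 0.892, b = sin(fδ)/sin δ ≈ 1.354.
p = a·p₁ + b·p₂ ≈ (0.480, -0.783, -0.394); φ = arcsin(p_z) ≈ -23.22°, λ = atan2(p_y, p_x) ≈ -58.48°.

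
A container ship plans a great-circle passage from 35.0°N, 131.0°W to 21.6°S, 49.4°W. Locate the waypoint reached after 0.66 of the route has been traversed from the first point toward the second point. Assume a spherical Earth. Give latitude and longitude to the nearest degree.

Convert each endpoint to a unit vector on the sphere (x = cos φ cos λ, y = cos φ sin λ, z = sin φ).
The central angle between the endpoints is δ = arccos(p₁·p₂) ≈ 1.671 rad (95.7°).
Interpolate at f = 0.66 with slerp weights a = sin((1−f)δ)/sin δ ≈ 0.541, b = sin(fδ)/sin δ ≈ 0.897.
p = a·p₁ + b·p₂ ≈ (0.252, -0.967, -0.020); φ = arcsin(p_z) ≈ -1.15°, λ = atan2(p_y, p_x) ≈ -75.39°.

≈ 1°S, 75°W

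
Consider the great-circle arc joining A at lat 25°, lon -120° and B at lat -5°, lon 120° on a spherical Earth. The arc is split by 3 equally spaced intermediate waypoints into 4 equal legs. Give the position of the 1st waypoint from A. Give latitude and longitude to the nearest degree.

≈ lat 26°, lon -153°

Convert each endpoint to a unit vector on the sphere (x = cos φ cos λ, y = cos φ sin λ, z = sin φ).
The central angle between the endpoints is δ = arccos(p₁·p₂) ≈ 2.081 rad (119.2°).
Interpolate at f = 1/4 with slerp weights a = sin((1−f)δ)/sin δ ≈ 1.146, b = sin(fδ)/sin δ ≈ 0.570.
p = a·p₁ + b·p₂ ≈ (-0.803, -0.408, 0.435); φ = arcsin(p_z) ≈ 25.76°, λ = atan2(p_y, p_x) ≈ -153.07°.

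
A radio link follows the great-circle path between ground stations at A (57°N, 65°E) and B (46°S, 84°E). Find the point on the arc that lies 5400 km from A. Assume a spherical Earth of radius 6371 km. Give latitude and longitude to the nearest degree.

≈ (9°N, 75°E)

The haversine formula gives a central angle δ ≈ 1.819 rad (104.2°) between the endpoints. The total great-circle distance is δ·R ≈ 1.819 × 6371 ≈ 11588 km, so the target fraction is f = 5400/11588 ≈ 0.466.
Interpolate at f ≈ 0.466 with slerp weights a = sin((1−f)δ)/sin δ ≈ 0.852, b = sin(fδ)/sin δ ≈ 0.773.
p = a·p₁ + b·p₂ ≈ (0.252, 0.955, 0.158); φ = arcsin(p_z) ≈ 9.09°, λ = atan2(p_y, p_x) ≈ 75.20°.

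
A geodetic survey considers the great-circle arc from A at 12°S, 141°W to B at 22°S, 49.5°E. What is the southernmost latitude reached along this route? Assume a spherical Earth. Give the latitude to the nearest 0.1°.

The great circle lies in the plane with unit normal n̂ = (p₁ × p₂)/|p₁ × p₂|.
Here n̂_z ≈ -0.284; the vertex latitude is φ_max = arccos|n̂_z| ≈ 73.5°.
Check via Clairaut: cos φ_max = |cos φ₁| · sin C = cos(12.0°)·sin(163.1°) ≈ 0.284, again giving ≈ 73.5°.

≈ 73.5°S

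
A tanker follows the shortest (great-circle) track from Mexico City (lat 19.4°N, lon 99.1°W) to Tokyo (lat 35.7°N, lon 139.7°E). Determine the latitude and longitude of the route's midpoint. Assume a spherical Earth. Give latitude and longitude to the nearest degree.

Convert each endpoint to a unit vector on the sphere (x = cos φ cos λ, y = cos φ sin λ, z = sin φ).
The central angle between the endpoints is δ = arccos(p₁·p₂) ≈ 1.775 rad (101.7°).
Interpolate at f = 1/2 with slerp weights a = sin((1−f)δ)/sin δ ≈ 0.792, b = sin(fδ)/sin δ ≈ 0.792.
p = a·p₁ + b·p₂ ≈ (-0.609, -0.322, 0.725); φ = arcsin(p_z) ≈ 46.49°, λ = atan2(p_y, p_x) ≈ -152.15°.

≈ lat 46°N, lon 152°W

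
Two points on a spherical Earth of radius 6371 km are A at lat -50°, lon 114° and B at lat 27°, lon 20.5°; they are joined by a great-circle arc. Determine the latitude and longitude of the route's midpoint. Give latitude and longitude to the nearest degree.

≈ lat -16°, lon 57°

Convert each endpoint to a unit vector on the sphere (x = cos φ cos λ, y = cos φ sin λ, z = sin φ).
The central angle between the endpoints is δ = arccos(p₁·p₂) ≈ 1.964 rad (112.5°).
Interpolate at f = 1/2 with slerp weights a = sin((1−f)δ)/sin δ ≈ 0.900, b = sin(fδ)/sin δ ≈ 0.900.
p = a·p₁ + b·p₂ ≈ (0.516, 0.809, -0.281); φ = arcsin(p_z) ≈ -16.31°, λ = atan2(p_y, p_x) ≈ 57.49°.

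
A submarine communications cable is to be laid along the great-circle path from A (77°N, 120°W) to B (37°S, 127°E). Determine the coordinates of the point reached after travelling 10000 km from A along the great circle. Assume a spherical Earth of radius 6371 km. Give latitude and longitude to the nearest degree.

Write both endpoints as unit vectors p₁, p₂ with components (cos φ cos λ, cos φ sin λ, sin φ).
The central angle between the endpoints is δ = arccos(p₁·p₂) ≈ 2.287 rad (131.0°). The total great-circle distance is δ·R ≈ 2.287 × 6371 ≈ 14571 km, so the target fraction is f = 10000/14571 ≈ 0.686.
Interpolate at f ≈ 0.686 with slerp weights a = sin((1−f)δ)/sin δ ≈ 0.872, b = sin(fδ)/sin δ ≈ 1.326.
p = a·p₁ + b·p₂ ≈ (-0.735, 0.676, 0.051); φ = arcsin(p_z) ≈ 2.95°, λ = atan2(p_y, p_x) ≈ 137.41°.

≈ (3°N, 137°E)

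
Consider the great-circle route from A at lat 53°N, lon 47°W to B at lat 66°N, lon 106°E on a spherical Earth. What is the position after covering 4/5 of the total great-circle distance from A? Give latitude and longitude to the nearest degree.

≈ lat 77°N, lon 89°E

Convert each endpoint to a unit vector on the sphere (x = cos φ cos λ, y = cos φ sin λ, z = sin φ).
The central angle between the endpoints is δ = arccos(p₁·p₂) ≈ 1.034 rad (59.2°).
Interpolate at f = 4/5 with slerp weights a = sin((1−f)δ)/sin δ ≈ 0.239, b = sin(fδ)/sin δ ≈ 0.856.
p = a·p₁ + b·p₂ ≈ (0.002, 0.230, 0.973); φ = arcsin(p_z) ≈ 76.72°, λ = atan2(p_y, p_x) ≈ 89.49°.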